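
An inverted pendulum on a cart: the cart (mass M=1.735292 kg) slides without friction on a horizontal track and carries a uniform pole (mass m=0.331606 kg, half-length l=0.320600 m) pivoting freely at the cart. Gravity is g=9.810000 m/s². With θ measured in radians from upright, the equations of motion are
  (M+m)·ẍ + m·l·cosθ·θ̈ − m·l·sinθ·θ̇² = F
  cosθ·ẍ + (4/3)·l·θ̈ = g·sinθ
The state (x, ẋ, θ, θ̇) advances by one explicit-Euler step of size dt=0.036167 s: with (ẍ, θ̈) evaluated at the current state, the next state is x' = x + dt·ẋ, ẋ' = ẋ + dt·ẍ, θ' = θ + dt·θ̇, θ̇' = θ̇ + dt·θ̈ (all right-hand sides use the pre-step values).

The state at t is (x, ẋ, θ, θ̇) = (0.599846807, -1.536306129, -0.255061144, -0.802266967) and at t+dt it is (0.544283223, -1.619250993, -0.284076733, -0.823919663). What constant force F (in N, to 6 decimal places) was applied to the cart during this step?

F = -4.784518 N

ẍ = (ẋ'−ẋ)/dt = (-1.619250993−-1.536306129)/0.036167 = -2.293385
θ̈ = (θ̇'−θ̇)/dt = (-0.823919663−-0.802266967)/0.036167 = -0.598687
sinθ=-0.252305, cosθ=0.967648
F = (M+m)·ẍ + m·l·cosθ·θ̈ − m·l·sinθ·θ̇² = -4.740193 + -0.061589 − -0.017264 = -4.784518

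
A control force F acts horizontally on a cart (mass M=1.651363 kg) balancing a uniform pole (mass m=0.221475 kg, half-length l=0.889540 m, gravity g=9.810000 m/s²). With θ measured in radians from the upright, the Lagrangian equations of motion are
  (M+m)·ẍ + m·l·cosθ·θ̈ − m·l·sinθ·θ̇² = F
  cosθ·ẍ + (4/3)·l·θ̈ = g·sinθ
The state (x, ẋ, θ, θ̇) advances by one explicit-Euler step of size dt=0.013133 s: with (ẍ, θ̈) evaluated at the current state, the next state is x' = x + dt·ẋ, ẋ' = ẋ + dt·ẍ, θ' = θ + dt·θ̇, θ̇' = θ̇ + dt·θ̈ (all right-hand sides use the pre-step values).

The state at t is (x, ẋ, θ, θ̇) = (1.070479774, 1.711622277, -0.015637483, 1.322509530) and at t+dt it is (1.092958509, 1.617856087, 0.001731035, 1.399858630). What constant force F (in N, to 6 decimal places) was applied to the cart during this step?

ẍ = (ẋ'−ẋ)/dt = (1.617856087−1.711622277)/0.013133 = -7.139739
θ̈ = (θ̇'−θ̇)/dt = (1.399858630−1.322509530)/0.013133 = 5.889675
sinθ=-0.015637, cosθ=0.999878
F = (M+m)·ẍ + m·l·cosθ·θ̈ − m·l·sinθ·θ̇² = -13.371574 + 1.160188 − -0.005388 = -12.205998

F = -12.205998 N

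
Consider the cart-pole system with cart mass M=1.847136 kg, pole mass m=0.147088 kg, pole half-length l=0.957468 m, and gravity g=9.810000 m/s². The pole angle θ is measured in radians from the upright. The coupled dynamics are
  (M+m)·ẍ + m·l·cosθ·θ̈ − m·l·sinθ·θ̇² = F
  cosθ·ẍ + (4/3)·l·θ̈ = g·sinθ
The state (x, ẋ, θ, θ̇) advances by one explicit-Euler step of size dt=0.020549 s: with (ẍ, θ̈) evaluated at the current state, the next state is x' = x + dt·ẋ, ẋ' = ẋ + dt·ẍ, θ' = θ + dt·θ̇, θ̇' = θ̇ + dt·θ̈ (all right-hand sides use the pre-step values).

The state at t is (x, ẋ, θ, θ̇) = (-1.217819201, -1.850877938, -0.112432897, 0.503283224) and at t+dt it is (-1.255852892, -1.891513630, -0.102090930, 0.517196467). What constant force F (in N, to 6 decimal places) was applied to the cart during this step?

F = -3.844828 N

ẍ = (ẋ'−ẋ)/dt = (-1.891513630−-1.850877938)/0.020549 = -1.977502
θ̈ = (θ̇'−θ̇)/dt = (0.517196467−0.503283224)/0.020549 = 0.677076
sinθ=-0.112196, cosθ=0.993686
F = (M+m)·ẍ + m·l·cosθ·θ̈ − m·l·sinθ·θ̇² = -3.943582 + 0.094752 − -0.004002 = -3.844828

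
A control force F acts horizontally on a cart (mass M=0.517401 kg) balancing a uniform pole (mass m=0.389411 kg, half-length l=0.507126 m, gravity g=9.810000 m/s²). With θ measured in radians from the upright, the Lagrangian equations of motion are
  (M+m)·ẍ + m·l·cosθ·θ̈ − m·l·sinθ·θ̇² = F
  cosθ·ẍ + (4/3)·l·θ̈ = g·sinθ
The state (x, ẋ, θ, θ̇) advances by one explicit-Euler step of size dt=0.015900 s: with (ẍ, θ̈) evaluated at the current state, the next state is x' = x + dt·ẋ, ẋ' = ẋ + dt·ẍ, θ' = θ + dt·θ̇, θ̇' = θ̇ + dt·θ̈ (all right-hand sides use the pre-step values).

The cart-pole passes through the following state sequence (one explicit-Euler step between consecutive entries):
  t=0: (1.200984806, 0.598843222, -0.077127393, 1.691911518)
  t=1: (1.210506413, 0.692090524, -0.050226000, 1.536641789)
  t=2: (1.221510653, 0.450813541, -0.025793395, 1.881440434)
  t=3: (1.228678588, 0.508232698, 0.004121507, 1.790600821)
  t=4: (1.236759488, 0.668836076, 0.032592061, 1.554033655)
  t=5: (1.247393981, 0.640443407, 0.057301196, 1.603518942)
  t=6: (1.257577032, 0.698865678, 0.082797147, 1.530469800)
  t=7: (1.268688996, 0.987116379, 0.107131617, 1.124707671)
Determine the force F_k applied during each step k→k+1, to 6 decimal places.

step 0→1:
  ẍ = (ẋ'−ẋ)/dt = (0.692090524−0.598843222)/0.015900 = 5.864610
  θ̈ = (θ̇'−θ̇)/dt = (1.536641789−1.691911518)/0.015900 = -9.765392
  sinθ=-0.077051, cosθ=0.997027
  F = (M+m)·ẍ + m·l·cosθ·θ̈ − m·l·sinθ·θ̇² = 5.318099 + -1.922741 − -0.043557 = 3.438915
step 1→2:
  ẍ = (ẋ'−ẋ)/dt = (0.450813541−0.692090524)/0.015900 = -15.174653
  θ̈ = (θ̇'−θ̇)/dt = (1.881440434−1.536641789)/0.015900 = 21.685449
  sinθ=-0.050205, cosθ=0.998739
  F = (M+m)·ẍ + m·l·cosθ·θ̈ − m·l·sinθ·θ̇² = -13.760557 + 4.277052 − -0.023411 = -9.460095
step 2→3:
  ẍ = (ẋ'−ẋ)/dt = (0.508232698−0.450813541)/0.015900 = 3.611268
  θ̈ = (θ̇'−θ̇)/dt = (1.790600821−1.881440434)/0.015900 = -5.713183
  sinθ=-0.025791, cosθ=0.999667
  F = (M+m)·ẍ + m·l·cosθ·θ̈ − m·l·sinθ·θ̇² = 3.274741 + -1.127867 − -0.018029 = 2.164903
step 3→4:
  ẍ = (ẋ'−ẋ)/dt = (0.668836076−0.508232698)/0.015900 = 10.100841
  θ̈ = (θ̇'−θ̇)/dt = (1.554033655−1.790600821)/0.015900 = -14.878438
  sinθ=0.004121, cosθ=0.999992
  F = (M+m)·ẍ + m·l·cosθ·θ̈ − m·l·sinθ·θ̇² = 9.159564 + -2.938176 − 0.002610 = 6.218779
step 4→5:
  ẍ = (ẋ'−ẋ)/dt = (0.640443407−0.668836076)/0.015900 = -1.785702
  θ̈ = (θ̇'−θ̇)/dt = (1.603518942−1.554033655)/0.015900 = 3.112282
  sinθ=0.032586, cosθ=0.999469
  F = (M+m)·ẍ + m·l·cosθ·θ̈ − m·l·sinθ·θ̇² = -1.619296 + 0.614288 − 0.015541 = -1.020549
step 5→6:
  ẍ = (ẋ'−ẋ)/dt = (0.698865678−0.640443407)/0.015900 = 3.674357
  θ̈ = (θ̇'−θ̇)/dt = (1.530469800−1.603518942)/0.015900 = -4.594286
  sinθ=0.057270, cosθ=0.998359
  F = (M+m)·ẍ + m·l·cosθ·θ̈ − m·l·sinθ·θ̇² = 3.331951 + -0.905792 − 0.029080 = 2.397078
step 6→7:
  ẍ = (ẋ'−ẋ)/dt = (0.987116379−0.698865678)/0.015900 = 18.128975
  θ̈ = (θ̇'−θ̇)/dt = (1.124707671−1.530469800)/0.015900 = -25.519631
  sinθ=0.082703, cosθ=0.996574
  F = (M+m)·ẍ + m·l·cosθ·θ̈ − m·l·sinθ·θ̇² = 16.439572 + -5.022364 − 0.038255 = 11.378953

F_0 = 3.438915 N
F_1 = -9.460095 N
F_2 = 2.164903 N
F_3 = 6.218779 N
F_4 = -1.020549 N
F_5 = 2.397078 N
F_6 = 11.378953 N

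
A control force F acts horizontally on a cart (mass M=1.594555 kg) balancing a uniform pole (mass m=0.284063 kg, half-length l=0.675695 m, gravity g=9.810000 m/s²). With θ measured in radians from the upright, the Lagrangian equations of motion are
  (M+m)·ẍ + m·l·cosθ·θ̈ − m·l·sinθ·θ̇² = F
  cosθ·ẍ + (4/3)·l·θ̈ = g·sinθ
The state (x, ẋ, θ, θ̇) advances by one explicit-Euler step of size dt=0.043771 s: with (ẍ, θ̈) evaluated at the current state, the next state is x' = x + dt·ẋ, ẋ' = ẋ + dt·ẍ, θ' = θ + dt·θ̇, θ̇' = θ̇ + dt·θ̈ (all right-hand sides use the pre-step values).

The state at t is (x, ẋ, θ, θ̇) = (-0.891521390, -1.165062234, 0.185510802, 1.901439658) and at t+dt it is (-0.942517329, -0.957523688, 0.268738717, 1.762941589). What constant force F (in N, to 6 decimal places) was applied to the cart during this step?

F = 8.182491 N

ẍ = (ẋ'−ẋ)/dt = (-0.957523688−-1.165062234)/0.043771 = 4.741462
θ̈ = (θ̇'−θ̇)/dt = (1.762941589−1.901439658)/0.043771 = -3.164151
sinθ=0.184449, cosθ=0.982842
F = (M+m)·ẍ + m·l·cosθ·θ̈ − m·l·sinθ·θ̇² = 8.907396 + -0.596907 − 0.127999 = 8.182491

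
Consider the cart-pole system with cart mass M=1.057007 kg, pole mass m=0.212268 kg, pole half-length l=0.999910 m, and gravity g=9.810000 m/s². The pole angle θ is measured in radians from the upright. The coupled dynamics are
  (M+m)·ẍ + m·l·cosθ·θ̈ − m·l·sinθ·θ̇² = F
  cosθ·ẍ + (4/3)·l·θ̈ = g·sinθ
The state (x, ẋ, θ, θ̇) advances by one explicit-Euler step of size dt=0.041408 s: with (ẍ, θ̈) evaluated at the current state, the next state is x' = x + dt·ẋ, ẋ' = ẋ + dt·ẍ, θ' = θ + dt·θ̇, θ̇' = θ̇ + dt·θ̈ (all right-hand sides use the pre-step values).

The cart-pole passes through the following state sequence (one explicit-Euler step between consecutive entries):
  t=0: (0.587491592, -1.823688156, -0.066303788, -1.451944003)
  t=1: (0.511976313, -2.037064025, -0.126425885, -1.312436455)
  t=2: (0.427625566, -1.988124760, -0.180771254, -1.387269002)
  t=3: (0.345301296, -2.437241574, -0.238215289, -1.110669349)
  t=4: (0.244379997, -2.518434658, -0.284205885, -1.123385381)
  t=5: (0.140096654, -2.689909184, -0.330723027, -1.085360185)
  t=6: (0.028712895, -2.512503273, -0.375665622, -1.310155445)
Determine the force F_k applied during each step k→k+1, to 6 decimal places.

F_0 = -5.797426 N
F_1 = 1.165713 N
F_2 = -12.298600 N
F_3 = -2.490359 N
F_4 = -4.993994 N
F_5 = 4.429385 N

step 0→1:
  ẍ = (ẋ'−ẋ)/dt = (-2.037064025−-1.823688156)/0.041408 = -5.153011
  θ̈ = (θ̇'−θ̇)/dt = (-1.312436455−-1.451944003)/0.041408 = 3.369097
  sinθ=-0.066255, cosθ=0.997803
  F = (M+m)·ẍ + m·l·cosθ·θ̈ − m·l·sinθ·θ̇² = -6.540588 + 0.713516 − -0.029646 = -5.797426
step 1→2:
  ẍ = (ẋ'−ẋ)/dt = (-1.988124760−-2.037064025)/0.041408 = 1.181879
  θ̈ = (θ̇'−θ̇)/dt = (-1.387269002−-1.312436455)/0.041408 = -1.807200
  sinθ=-0.126089, cosθ=0.992019
  F = (M+m)·ẍ + m·l·cosθ·θ̈ − m·l·sinθ·θ̇² = 1.500130 + -0.380515 − -0.046098 = 1.165713
step 2→3:
  ẍ = (ẋ'−ẋ)/dt = (-2.437241574−-1.988124760)/0.041408 = -10.846136
  θ̈ = (θ̇'−θ̇)/dt = (-1.110669349−-1.387269002)/0.041408 = 6.679860
  sinθ=-0.179788, cosθ=0.983705
  F = (M+m)·ẍ + m·l·cosθ·θ̈ − m·l·sinθ·θ̇² = -13.766730 + 1.394690 − -0.073439 = -12.298600
step 3→4:
  ẍ = (ẋ'−ẋ)/dt = (-2.518434658−-2.437241574)/0.041408 = -1.960807
  θ̈ = (θ̇'−θ̇)/dt = (-1.123385381−-1.110669349)/0.041408 = -0.307091
  sinθ=-0.235969, cosθ=0.971761
  F = (M+m)·ẍ + m·l·cosθ·θ̈ − m·l·sinθ·θ̇² = -2.488803 + -0.063339 − -0.061783 = -2.490359
step 4→5:
  ẍ = (ẋ'−ẋ)/dt = (-2.689909184−-2.518434658)/0.041408 = -4.141097
  θ̈ = (θ̇'−θ̇)/dt = (-1.085360185−-1.123385381)/0.041408 = 0.918306
  sinθ=-0.280395, cosθ=0.959885
  F = (M+m)·ẍ + m·l·cosθ·θ̈ − m·l·sinθ·θ̇² = -5.256190 + 0.187090 − -0.075106 = -4.993994
step 5→6:
  ẍ = (ẋ'−ẋ)/dt = (-2.512503273−-2.689909184)/0.041408 = 4.284339
  θ̈ = (θ̇'−θ̇)/dt = (-1.310155445−-1.085360185)/0.041408 = -5.428788
  sinθ=-0.324727, cosθ=0.945808
  F = (M+m)·ẍ + m·l·cosθ·θ̈ − m·l·sinθ·θ̇² = 5.438004 + -1.089811 − -0.081192 = 4.429385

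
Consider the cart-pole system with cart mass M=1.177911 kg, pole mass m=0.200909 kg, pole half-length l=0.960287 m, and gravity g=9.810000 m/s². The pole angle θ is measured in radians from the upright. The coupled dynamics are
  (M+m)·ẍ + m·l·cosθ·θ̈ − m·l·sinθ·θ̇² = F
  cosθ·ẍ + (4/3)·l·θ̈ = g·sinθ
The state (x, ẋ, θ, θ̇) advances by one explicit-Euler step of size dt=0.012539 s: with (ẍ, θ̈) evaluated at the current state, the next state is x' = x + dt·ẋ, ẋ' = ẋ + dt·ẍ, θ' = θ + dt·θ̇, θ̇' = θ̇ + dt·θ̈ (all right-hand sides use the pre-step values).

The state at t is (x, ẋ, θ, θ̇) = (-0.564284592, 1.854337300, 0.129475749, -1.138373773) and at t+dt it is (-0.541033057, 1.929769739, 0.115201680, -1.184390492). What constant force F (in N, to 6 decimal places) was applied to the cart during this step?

ẍ = (ẋ'−ẋ)/dt = (1.929769739−1.854337300)/0.012539 = 6.015826
θ̈ = (θ̇'−θ̇)/dt = (-1.184390492−-1.138373773)/0.012539 = -3.669888
sinθ=0.129114, cosθ=0.991630
F = (M+m)·ẍ + m·l·cosθ·θ̈ − m·l·sinθ·θ̇² = 8.294741 + -0.702106 − 0.032281 = 7.560354

F = 7.560354 N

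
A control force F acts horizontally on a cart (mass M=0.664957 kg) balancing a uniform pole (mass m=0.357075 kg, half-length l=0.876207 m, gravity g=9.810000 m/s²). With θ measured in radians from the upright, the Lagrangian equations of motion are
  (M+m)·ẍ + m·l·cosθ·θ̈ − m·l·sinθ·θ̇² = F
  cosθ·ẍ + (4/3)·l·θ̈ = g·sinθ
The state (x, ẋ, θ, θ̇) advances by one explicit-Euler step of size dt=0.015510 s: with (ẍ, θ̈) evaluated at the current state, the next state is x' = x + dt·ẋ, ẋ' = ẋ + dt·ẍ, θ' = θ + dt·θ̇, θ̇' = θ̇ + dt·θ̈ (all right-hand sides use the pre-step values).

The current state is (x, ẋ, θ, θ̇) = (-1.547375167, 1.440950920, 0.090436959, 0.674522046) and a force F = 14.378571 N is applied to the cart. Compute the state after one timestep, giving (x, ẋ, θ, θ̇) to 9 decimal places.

(-1.525026018, 1.731198238, 0.100898796, 0.438858839)

sinθ=0.090313731, cosθ=0.995913365
temp = (F + m·l·θ̇²·sinθ)/(M+m) = (14.378571 + 0.012856189)/1.022032 = 14.081190402
θ̈ = (g·sinθ − cosθ·temp)/(l·(4/3 − m·cos²θ/(M+m))) = -15.194275098
ẍ = temp − m·l·θ̈·cosθ/(M+m) = 18.713560132
Euler: x'=-1.547375167+0.015510·1.440950920=-1.525026018, ẋ'=1.440950920+0.015510·18.713560132=1.731198238
       θ'=0.090436959+0.015510·0.674522046=0.100898796, θ̇'=0.674522046+0.015510·-15.194275098=0.438858839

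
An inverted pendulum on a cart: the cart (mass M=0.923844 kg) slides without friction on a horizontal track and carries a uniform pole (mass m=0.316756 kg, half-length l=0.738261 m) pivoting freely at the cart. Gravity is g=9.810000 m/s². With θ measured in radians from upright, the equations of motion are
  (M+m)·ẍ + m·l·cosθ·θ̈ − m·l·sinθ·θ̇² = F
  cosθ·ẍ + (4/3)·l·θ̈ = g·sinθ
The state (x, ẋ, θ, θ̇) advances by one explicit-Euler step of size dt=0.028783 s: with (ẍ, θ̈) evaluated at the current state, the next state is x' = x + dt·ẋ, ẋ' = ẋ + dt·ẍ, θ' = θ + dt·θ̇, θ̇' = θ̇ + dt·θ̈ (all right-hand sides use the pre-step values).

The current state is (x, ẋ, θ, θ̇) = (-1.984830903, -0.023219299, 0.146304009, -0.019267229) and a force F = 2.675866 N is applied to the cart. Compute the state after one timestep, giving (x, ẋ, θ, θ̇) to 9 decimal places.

sinθ=0.145782631, cosθ=0.989316645
temp = (F + m·l·θ̇²·sinθ)/(M+m) = (2.675866 + 0.000012655)/1.240600 = 2.156922985
θ̈ = (g·sinθ − cosθ·temp)/(l·(4/3 − m·cos²θ/(M+m))) = -0.879846798
ẍ = temp − m·l·θ̈·cosθ/(M+m) = 2.320999104
Euler: x'=-1.984830903+0.028783·-0.023219299=-1.985499224, ẋ'=-0.023219299+0.028783·2.320999104=0.043586018
       θ'=0.146304009+0.028783·-0.019267229=0.145749440, θ̇'=-0.019267229+0.028783·-0.879846798=-0.044591859

(-1.985499224, 0.043586018, 0.145749440, -0.044591859)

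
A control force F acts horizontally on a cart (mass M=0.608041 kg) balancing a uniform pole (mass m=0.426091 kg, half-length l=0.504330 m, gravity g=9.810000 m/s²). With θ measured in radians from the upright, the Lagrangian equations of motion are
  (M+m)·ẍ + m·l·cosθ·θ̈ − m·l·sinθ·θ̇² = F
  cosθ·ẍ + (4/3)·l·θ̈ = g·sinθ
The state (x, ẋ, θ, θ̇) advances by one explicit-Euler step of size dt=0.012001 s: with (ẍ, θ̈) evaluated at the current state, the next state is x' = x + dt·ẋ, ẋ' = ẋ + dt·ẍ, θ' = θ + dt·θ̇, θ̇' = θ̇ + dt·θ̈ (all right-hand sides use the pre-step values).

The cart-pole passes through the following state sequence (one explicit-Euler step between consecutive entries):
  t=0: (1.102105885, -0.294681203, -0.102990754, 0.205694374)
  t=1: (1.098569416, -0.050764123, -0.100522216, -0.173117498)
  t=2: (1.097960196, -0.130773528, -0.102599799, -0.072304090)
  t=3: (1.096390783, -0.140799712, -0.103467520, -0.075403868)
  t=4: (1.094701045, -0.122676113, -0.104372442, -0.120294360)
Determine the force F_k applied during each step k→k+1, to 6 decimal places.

F_0 = 14.272307 N
F_1 = -5.097746 N
F_2 = -0.919059 N
F_3 = 0.762333 N

step 0→1:
  ẍ = (ẋ'−ẋ)/dt = (-0.050764123−-0.294681203)/0.012001 = 20.324730
  θ̈ = (θ̇'−θ̇)/dt = (-0.173117498−0.205694374)/0.012001 = -31.565026
  sinθ=-0.102809, cosθ=0.994701
  F = (M+m)·ẍ + m·l·cosθ·θ̈ − m·l·sinθ·θ̇² = 21.018453 + -6.747081 − -0.000935 = 14.272307
step 1→2:
  ẍ = (ẋ'−ẋ)/dt = (-0.130773528−-0.050764123)/0.012001 = -6.666895
  θ̈ = (θ̇'−θ̇)/dt = (-0.072304090−-0.173117498)/0.012001 = 8.400417
  sinθ=-0.100353, cosθ=0.994952
  F = (M+m)·ẍ + m·l·cosθ·θ̈ − m·l·sinθ·θ̇² = -6.894449 + 1.796057 − -0.000646 = -5.097746
step 2→3:
  ẍ = (ẋ'−ẋ)/dt = (-0.140799712−-0.130773528)/0.012001 = -0.835446
  θ̈ = (θ̇'−θ̇)/dt = (-0.075403868−-0.072304090)/0.012001 = -0.258293
  sinθ=-0.102420, cosθ=0.994741
  F = (M+m)·ẍ + m·l·cosθ·θ̈ − m·l·sinθ·θ̇² = -0.863961 + -0.055213 − -0.000115 = -0.919059
step 3→4:
  ẍ = (ẋ'−ẋ)/dt = (-0.122676113−-0.140799712)/0.012001 = 1.510174
  θ̈ = (θ̇'−θ̇)/dt = (-0.120294360−-0.075403868)/0.012001 = -3.740563
  sinθ=-0.103283, cosθ=0.994652
  F = (M+m)·ẍ + m·l·cosθ·θ̈ − m·l·sinθ·θ̇² = 1.561719 + -0.799513 − -0.000126 = 0.762333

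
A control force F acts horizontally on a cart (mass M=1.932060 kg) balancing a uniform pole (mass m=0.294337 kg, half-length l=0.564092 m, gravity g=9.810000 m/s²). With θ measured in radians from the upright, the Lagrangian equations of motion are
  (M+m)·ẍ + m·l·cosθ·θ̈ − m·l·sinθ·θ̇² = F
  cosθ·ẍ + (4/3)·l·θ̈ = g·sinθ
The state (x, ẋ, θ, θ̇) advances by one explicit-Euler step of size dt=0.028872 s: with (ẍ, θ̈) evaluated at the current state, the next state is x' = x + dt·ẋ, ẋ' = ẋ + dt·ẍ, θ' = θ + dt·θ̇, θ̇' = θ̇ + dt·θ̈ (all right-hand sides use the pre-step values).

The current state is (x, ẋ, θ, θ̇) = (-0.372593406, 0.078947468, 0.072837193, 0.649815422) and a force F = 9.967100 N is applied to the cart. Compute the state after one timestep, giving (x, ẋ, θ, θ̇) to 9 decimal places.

(-0.370314035, 0.220156107, 0.091598664, 0.489971184)

sinθ=0.072772807, cosθ=0.997348544
temp = (F + m·l·θ̇²·sinθ)/(M+m) = (9.967100 + 0.005102041)/2.226397 = 4.479076302
θ̈ = (g·sinθ − cosθ·temp)/(l·(4/3 − m·cos²θ/(M+m))) = -5.536306383
ẍ = temp − m·l·θ̈·cosθ/(M+m) = 4.890850629
Euler: x'=-0.372593406+0.028872·0.078947468=-0.370314035, ẋ'=0.078947468+0.028872·4.890850629=0.220156107
       θ'=0.072837193+0.028872·0.649815422=0.091598664, θ̇'=0.649815422+0.028872·-5.536306383=0.489971184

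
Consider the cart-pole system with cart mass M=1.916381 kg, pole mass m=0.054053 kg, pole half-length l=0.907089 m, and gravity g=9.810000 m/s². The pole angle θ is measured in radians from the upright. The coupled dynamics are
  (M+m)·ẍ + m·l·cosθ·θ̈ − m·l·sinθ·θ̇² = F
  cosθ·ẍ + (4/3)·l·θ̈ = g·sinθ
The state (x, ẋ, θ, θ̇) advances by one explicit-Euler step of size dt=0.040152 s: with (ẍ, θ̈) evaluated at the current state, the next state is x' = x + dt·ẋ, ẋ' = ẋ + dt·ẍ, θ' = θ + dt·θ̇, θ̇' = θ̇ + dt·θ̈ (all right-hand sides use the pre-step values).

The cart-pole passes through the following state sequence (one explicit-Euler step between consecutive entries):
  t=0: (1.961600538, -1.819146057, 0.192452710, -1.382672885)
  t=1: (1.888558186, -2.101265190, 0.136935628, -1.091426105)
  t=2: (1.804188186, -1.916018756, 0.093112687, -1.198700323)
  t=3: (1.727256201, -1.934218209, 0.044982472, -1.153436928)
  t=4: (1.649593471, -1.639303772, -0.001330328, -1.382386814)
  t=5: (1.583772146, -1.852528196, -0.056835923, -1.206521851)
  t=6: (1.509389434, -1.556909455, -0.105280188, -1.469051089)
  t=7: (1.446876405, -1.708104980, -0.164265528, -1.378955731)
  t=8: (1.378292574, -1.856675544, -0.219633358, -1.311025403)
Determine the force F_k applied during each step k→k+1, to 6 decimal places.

F_0 = -13.513662 N
F_1 = 8.953109 N
F_2 = -0.844644 N
F_3 = 14.190511 N
F_4 = -10.248975 N
F_5 = 14.191292 N
F_6 = -7.299296 N
F_7 = -7.193925 N

step 0→1:
  ẍ = (ẋ'−ẋ)/dt = (-2.101265190−-1.819146057)/0.040152 = -7.026278
  θ̈ = (θ̇'−θ̇)/dt = (-1.091426105−-1.382672885)/0.040152 = 7.253606
  sinθ=0.191267, cosθ=0.981538
  F = (M+m)·ẍ + m·l·cosθ·θ̈ − m·l·sinθ·θ̇² = -13.844818 + 0.349085 − 0.017929 = -13.513662
step 1→2:
  ẍ = (ẋ'−ẋ)/dt = (-1.916018756−-2.101265190)/0.040152 = 4.613629
  θ̈ = (θ̇'−θ̇)/dt = (-1.198700323−-1.091426105)/0.040152 = -2.671703
  sinθ=0.136508, cosθ=0.990639
  F = (M+m)·ẍ + m·l·cosθ·θ̈ − m·l·sinθ·θ̇² = 9.090852 + -0.129770 − 0.007973 = 8.953109
step 2→3:
  ẍ = (ẋ'−ẋ)/dt = (-1.934218209−-1.916018756)/0.040152 = -0.453264
  θ̈ = (θ̇'−θ̇)/dt = (-1.153436928−-1.198700323)/0.040152 = 1.127301
  sinθ=0.092978, cosθ=0.995668
  F = (M+m)·ẍ + m·l·cosθ·θ̈ − m·l·sinθ·θ̇² = -0.893127 + 0.055033 − 0.006550 = -0.844644
step 3→4:
  ẍ = (ẋ'−ẋ)/dt = (-1.639303772−-1.934218209)/0.040152 = 7.344950
  θ̈ = (θ̇'−θ̇)/dt = (-1.382386814−-1.153436928)/0.040152 = -5.702079
  sinθ=0.044967, cosθ=0.998988
  F = (M+m)·ẍ + m·l·cosθ·θ̈ − m·l·sinθ·θ̇² = 14.472739 + -0.279295 − 0.002933 = 14.190511
step 4→5:
  ẍ = (ẋ'−ẋ)/dt = (-1.852528196−-1.639303772)/0.040152 = -5.310431
  θ̈ = (θ̇'−θ̇)/dt = (-1.206521851−-1.382386814)/0.040152 = 4.379980
  sinθ=-0.001330, cosθ=0.999999
  F = (M+m)·ẍ + m·l·cosθ·θ̈ − m·l·sinθ·θ̇² = -10.463854 + 0.214754 − -0.000125 = -10.248975
step 5→6:
  ẍ = (ẋ'−ẋ)/dt = (-1.556909455−-1.852528196)/0.040152 = 7.362491
  θ̈ = (θ̇'−θ̇)/dt = (-1.469051089−-1.206521851)/0.040152 = -6.538385
  sinθ=-0.056805, cosθ=0.998385
  F = (M+m)·ẍ + m·l·cosθ·θ̈ − m·l·sinθ·θ̇² = 14.507303 + -0.320065 − -0.004054 = 14.191292
step 6→7:
  ẍ = (ẋ'−ẋ)/dt = (-1.708104980−-1.556909455)/0.040152 = -3.765579
  θ̈ = (θ̇'−θ̇)/dt = (-1.378955731−-1.469051089)/0.040152 = 2.243857
  sinθ=-0.105086, cosθ=0.994463
  F = (M+m)·ẍ + m·l·cosθ·θ̈ − m·l·sinθ·θ̇² = -7.419825 + 0.109409 − -0.011120 = -7.299296
step 7→8:
  ẍ = (ẋ'−ẋ)/dt = (-1.856675544−-1.708104980)/0.040152 = -3.700203
  θ̈ = (θ̇'−θ̇)/dt = (-1.311025403−-1.378955731)/0.040152 = 1.691829
  sinθ=-0.163528, cosθ=0.986539
  F = (M+m)·ẍ + m·l·cosθ·θ̈ − m·l·sinθ·θ̇² = -7.291006 + 0.081835 − -0.015246 = -7.193925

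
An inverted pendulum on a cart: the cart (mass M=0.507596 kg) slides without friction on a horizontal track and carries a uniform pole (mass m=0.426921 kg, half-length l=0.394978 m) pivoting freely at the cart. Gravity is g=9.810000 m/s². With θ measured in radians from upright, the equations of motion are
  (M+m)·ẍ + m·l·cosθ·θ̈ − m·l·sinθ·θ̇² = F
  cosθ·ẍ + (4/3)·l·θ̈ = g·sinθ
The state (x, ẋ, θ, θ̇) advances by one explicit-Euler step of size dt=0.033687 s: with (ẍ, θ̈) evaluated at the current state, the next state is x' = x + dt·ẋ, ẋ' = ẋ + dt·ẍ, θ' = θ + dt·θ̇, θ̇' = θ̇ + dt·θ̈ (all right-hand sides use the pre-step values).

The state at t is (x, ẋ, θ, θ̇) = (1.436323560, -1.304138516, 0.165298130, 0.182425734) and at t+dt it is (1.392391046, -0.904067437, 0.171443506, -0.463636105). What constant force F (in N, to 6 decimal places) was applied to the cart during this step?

ẍ = (ẋ'−ẋ)/dt = (-0.904067437−-1.304138516)/0.033687 = 11.876127
θ̈ = (θ̇'−θ̇)/dt = (-0.463636105−0.182425734)/0.033687 = -19.178373
sinθ=0.164546, cosθ=0.986369
F = (M+m)·ẍ + m·l·cosθ·θ̈ − m·l·sinθ·θ̇² = 11.098442 + -3.189861 − 0.000923 = 7.907658

F = 7.907658 N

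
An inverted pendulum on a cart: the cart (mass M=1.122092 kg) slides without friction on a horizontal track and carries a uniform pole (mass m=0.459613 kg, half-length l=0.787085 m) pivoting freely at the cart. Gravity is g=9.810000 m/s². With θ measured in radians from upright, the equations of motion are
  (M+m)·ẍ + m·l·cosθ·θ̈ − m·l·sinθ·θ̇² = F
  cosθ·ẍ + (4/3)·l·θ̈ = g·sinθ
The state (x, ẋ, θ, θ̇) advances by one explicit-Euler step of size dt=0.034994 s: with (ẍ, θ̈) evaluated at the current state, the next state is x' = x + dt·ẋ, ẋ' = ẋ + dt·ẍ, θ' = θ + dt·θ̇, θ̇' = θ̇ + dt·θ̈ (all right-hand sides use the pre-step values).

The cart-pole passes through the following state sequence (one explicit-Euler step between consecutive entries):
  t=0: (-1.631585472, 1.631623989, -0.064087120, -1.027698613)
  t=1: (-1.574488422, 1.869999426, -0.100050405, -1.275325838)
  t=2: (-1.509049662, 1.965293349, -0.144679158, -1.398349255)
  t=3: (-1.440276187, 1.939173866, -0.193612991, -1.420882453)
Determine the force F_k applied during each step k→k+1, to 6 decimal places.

step 0→1:
  ẍ = (ẋ'−ẋ)/dt = (1.869999426−1.631623989)/0.034994 = 6.811895
  θ̈ = (θ̇'−θ̇)/dt = (-1.275325838−-1.027698613)/0.034994 = -7.076277
  sinθ=-0.064043, cosθ=0.997947
  F = (M+m)·ẍ + m·l·cosθ·θ̈ − m·l·sinθ·θ̇² = 10.774408 + -2.554620 − -0.024469 = 8.244257
step 1→2:
  ẍ = (ẋ'−ẋ)/dt = (1.965293349−1.869999426)/0.034994 = 2.723150
  θ̈ = (θ̇'−θ̇)/dt = (-1.398349255−-1.275325838)/0.034994 = -3.515557
  sinθ=-0.099884, cosθ=0.994999
  F = (M+m)·ẍ + m·l·cosθ·θ̈ − m·l·sinθ·θ̇² = 4.307220 + -1.265409 − -0.058769 = 3.100581
step 2→3:
  ẍ = (ẋ'−ẋ)/dt = (1.939173866−1.965293349)/0.034994 = -0.746399
  θ̈ = (θ̇'−θ̇)/dt = (-1.420882453−-1.398349255)/0.034994 = -0.643916
  sinθ=-0.144175, cosθ=0.989552
  F = (M+m)·ẍ + m·l·cosθ·θ̈ − m·l·sinθ·θ̇² = -1.180583 + -0.230506 − -0.101985 = -1.309104

F_0 = 8.244257 N
F_1 = 3.100581 N
F_2 = -1.309104 N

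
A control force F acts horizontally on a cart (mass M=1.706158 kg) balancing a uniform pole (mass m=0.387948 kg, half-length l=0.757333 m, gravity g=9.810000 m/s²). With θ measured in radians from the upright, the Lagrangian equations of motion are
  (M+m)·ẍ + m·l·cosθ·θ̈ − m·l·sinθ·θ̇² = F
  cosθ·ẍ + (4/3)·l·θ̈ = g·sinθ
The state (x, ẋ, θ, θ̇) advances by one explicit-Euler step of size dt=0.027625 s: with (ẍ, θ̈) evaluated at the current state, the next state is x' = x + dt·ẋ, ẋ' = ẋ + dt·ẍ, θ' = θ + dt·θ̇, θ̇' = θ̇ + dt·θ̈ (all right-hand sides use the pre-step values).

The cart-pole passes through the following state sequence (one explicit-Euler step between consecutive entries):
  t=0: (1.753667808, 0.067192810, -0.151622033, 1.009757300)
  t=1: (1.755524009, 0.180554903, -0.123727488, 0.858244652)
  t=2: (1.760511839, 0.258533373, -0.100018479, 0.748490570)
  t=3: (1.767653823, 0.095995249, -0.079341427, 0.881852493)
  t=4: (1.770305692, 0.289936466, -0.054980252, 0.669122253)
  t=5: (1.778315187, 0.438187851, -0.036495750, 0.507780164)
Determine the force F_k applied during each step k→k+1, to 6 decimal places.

F_0 = 7.045705 N
F_1 = 4.779479 N
F_2 = -10.893442 N
F_3 = 12.464397 N
F_4 = 9.532025 N

step 0→1:
  ẍ = (ẋ'−ẋ)/dt = (0.180554903−0.067192810)/0.027625 = 4.103605
  θ̈ = (θ̇'−θ̇)/dt = (0.858244652−1.009757300)/0.027625 = -5.484621
  sinθ=-0.151042, cosθ=0.988527
  F = (M+m)·ẍ + m·l·cosθ·θ̈ − m·l·sinθ·θ̇² = 8.593384 + -1.592926 − -0.045247 = 7.045705
step 1→2:
  ẍ = (ẋ'−ẋ)/dt = (0.258533373−0.180554903)/0.027625 = 2.822750
  θ̈ = (θ̇'−θ̇)/dt = (0.748490570−0.858244652)/0.027625 = -3.972998
  sinθ=-0.123412, cosθ=0.992356
  F = (M+m)·ẍ + m·l·cosθ·θ̈ − m·l·sinθ·θ̇² = 5.911138 + -1.158367 − -0.026708 = 4.779479
step 2→3:
  ẍ = (ẋ'−ẋ)/dt = (0.095995249−0.258533373)/0.027625 = -5.883733
  θ̈ = (θ̇'−θ̇)/dt = (0.881852493−0.748490570)/0.027625 = 4.827581
  sinθ=-0.099852, cosθ=0.995002
  F = (M+m)·ẍ + m·l·cosθ·θ̈ − m·l·sinθ·θ̇² = -12.321161 + 1.411283 − -0.016436 = -10.893442
step 3→4:
  ẍ = (ẋ'−ẋ)/dt = (0.289936466−0.095995249)/0.027625 = 7.020497
  θ̈ = (θ̇'−θ̇)/dt = (0.669122253−0.881852493)/0.027625 = -7.700642
  sinθ=-0.079258, cosθ=0.996854
  F = (M+m)·ẍ + m·l·cosθ·θ̈ − m·l·sinθ·θ̇² = 14.701664 + -2.255376 − -0.018109 = 12.464397
step 4→5:
  ẍ = (ẋ'−ẋ)/dt = (0.438187851−0.289936466)/0.027625 = 5.366566
  θ̈ = (θ̇'−θ̇)/dt = (0.507780164−0.669122253)/0.027625 = -5.840438
  sinθ=-0.054953, cosθ=0.998489
  F = (M+m)·ẍ + m·l·cosθ·θ̈ − m·l·sinθ·θ̇² = 11.238158 + -1.713362 − -0.007229 = 9.532025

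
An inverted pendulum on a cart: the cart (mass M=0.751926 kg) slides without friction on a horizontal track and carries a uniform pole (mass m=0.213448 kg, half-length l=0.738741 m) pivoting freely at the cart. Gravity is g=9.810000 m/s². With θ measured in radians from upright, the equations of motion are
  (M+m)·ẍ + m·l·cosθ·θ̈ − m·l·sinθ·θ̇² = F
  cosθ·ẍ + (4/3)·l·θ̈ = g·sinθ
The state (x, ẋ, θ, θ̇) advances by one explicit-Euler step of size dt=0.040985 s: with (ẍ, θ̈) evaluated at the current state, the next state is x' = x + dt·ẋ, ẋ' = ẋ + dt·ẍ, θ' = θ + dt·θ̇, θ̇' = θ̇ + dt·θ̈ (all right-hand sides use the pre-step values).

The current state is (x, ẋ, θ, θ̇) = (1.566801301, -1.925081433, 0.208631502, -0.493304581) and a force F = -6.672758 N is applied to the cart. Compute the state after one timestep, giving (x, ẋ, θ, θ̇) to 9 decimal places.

sinθ=0.207121272, cosθ=0.978315276
temp = (F + m·l·θ̇²·sinθ)/(M+m) = (-6.672758 + 0.007947660)/0.965374 = -6.903863518
θ̈ = (g·sinθ − cosθ·temp)/(l·(4/3 − m·cos²θ/(M+m))) = 10.602721778
ẍ = temp − m·l·θ̈·cosθ/(M+m) = -8.598142389
Euler: x'=1.566801301+0.040985·-1.925081433=1.487901838, ẋ'=-1.925081433+0.040985·-8.598142389=-2.277476299
       θ'=0.208631502+0.040985·-0.493304581=0.188413414, θ̇'=-0.493304581+0.040985·10.602721778=-0.058752029

(1.487901838, -2.277476299, 0.188413414, -0.058752029)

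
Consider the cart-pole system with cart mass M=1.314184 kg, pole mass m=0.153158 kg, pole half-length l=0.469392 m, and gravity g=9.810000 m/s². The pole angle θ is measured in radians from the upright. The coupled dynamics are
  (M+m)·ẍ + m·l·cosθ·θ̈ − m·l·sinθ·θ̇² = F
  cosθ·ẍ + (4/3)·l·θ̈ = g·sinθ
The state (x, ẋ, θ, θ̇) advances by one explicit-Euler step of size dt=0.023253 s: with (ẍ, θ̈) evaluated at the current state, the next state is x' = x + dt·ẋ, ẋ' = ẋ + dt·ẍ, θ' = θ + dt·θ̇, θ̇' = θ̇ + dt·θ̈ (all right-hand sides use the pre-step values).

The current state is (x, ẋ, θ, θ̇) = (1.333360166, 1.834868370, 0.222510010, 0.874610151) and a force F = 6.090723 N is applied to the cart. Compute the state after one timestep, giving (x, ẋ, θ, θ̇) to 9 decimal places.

sinθ=0.220678445, cosθ=0.975346617
temp = (F + m·l·θ̇²·sinθ)/(M+m) = (6.090723 + 0.012135686)/1.467342 = 4.159124925
θ̈ = (g·sinθ − cosθ·temp)/(l·(4/3 − m·cos²θ/(M+m))) = -3.265843660
ẍ = temp − m·l·θ̈·cosθ/(M+m) = 4.315187365
Euler: x'=1.333360166+0.023253·1.834868370=1.376026360, ẋ'=1.834868370+0.023253·4.315187365=1.935209422
       θ'=0.222510010+0.023253·0.874610151=0.242847320, θ̇'=0.874610151+0.023253·-3.265843660=0.798669488

(1.376026360, 1.935209422, 0.242847320, 0.798669488)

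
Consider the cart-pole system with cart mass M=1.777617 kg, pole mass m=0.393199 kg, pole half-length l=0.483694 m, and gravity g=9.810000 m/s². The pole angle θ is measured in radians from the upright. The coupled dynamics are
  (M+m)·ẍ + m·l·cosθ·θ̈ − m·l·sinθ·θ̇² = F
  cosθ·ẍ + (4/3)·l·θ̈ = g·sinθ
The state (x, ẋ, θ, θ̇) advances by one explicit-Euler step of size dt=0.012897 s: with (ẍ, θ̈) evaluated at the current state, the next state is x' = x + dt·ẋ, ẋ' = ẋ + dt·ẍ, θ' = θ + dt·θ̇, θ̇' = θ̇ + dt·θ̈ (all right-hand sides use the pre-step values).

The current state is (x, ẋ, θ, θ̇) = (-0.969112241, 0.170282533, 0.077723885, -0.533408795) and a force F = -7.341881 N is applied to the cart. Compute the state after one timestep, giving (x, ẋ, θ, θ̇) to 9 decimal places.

sinθ=0.077645654, cosθ=0.996981019
temp = (F + m·l·θ̇²·sinθ)/(M+m) = (-7.341881 + 0.004201657)/2.170816 = -3.380147992
θ̈ = (g·sinθ − cosθ·temp)/(l·(4/3 − m·cos²θ/(M+m))) = 7.406479808
ẍ = temp − m·l·θ̈·cosθ/(M+m) = -4.027080276
Euler: x'=-0.969112241+0.012897·0.170282533=-0.966916107, ẋ'=0.170282533+0.012897·-4.027080276=0.118345279
       θ'=0.077723885+0.012897·-0.533408795=0.070844512, θ̇'=-0.533408795+0.012897·7.406479808=-0.437887425

(-0.966916107, 0.118345279, 0.070844512, -0.437887425)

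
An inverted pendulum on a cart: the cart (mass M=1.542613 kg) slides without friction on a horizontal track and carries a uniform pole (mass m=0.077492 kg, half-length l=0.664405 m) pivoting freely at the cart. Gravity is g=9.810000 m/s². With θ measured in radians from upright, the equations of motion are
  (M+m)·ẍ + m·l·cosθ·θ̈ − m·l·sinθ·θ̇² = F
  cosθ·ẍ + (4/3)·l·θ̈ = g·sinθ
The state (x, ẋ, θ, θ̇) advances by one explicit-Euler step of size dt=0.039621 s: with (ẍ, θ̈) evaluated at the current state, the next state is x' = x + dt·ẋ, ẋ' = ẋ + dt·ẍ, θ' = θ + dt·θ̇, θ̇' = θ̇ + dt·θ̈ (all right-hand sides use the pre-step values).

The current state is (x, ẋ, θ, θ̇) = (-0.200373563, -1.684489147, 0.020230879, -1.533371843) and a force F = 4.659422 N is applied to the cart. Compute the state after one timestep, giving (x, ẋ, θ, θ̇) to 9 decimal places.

sinθ=0.020229499, cosθ=0.999795363
temp = (F + m·l·θ̇²·sinθ)/(M+m) = (4.659422 + 0.002448893)/1.620105 = 2.877511577
θ̈ = (g·sinθ − cosθ·temp)/(l·(4/3 − m·cos²θ/(M+m))) = -3.135990861
ẍ = temp − m·l·θ̈·cosθ/(M+m) = 2.977151299
Euler: x'=-0.200373563+0.039621·-1.684489147=-0.267114707, ẋ'=-1.684489147+0.039621·2.977151299=-1.566531435
       θ'=0.020230879+0.039621·-1.533371843=-0.040522847, θ̇'=-1.533371843+0.039621·-3.135990861=-1.657622937

(-0.267114707, -1.566531435, -0.040522847, -1.657622937)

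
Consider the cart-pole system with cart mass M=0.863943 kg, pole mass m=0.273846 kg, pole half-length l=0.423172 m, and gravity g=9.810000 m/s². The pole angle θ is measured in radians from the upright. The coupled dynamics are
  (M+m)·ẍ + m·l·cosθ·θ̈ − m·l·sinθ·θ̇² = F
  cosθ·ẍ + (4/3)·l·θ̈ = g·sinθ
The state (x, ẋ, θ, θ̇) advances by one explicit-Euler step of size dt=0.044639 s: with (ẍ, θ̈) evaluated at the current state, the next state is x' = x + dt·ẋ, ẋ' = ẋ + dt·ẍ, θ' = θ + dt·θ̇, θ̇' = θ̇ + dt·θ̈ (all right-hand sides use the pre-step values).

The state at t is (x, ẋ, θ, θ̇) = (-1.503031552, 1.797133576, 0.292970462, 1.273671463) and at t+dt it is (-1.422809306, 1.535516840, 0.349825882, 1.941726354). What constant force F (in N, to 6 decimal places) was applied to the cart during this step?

F = -5.062166 N

ẍ = (ẋ'−ẋ)/dt = (1.535516840−1.797133576)/0.044639 = -5.860721
θ̈ = (θ̇'−θ̇)/dt = (1.941726354−1.273671463)/0.044639 = 14.965723
sinθ=0.288797, cosθ=0.957390
F = (M+m)·ẍ + m·l·cosθ·θ̈ − m·l·sinθ·θ̇² = -6.668264 + 1.660390 − 0.054291 = -5.062166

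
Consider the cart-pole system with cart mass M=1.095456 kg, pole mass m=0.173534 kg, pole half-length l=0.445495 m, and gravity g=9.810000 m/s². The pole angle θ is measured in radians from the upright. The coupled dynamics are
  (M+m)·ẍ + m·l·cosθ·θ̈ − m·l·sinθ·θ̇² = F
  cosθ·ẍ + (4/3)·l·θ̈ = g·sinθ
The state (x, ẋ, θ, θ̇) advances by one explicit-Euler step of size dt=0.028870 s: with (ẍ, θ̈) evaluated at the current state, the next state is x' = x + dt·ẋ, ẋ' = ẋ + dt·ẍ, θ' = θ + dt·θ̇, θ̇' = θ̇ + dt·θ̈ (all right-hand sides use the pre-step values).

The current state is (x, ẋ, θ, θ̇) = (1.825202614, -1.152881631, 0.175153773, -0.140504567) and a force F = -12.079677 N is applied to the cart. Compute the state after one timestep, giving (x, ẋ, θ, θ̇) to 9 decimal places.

sinθ=0.174259560, cosθ=0.984699754
temp = (F + m·l·θ̇²·sinθ)/(M+m) = (-12.079677 + 0.000265953)/1.268990 = -9.518917444
θ̈ = (g·sinθ − cosθ·temp)/(l·(4/3 − m·cos²θ/(M+m))) = 20.718464043
ẍ = temp − m·l·θ̈·cosθ/(M+m) = -10.761801444
Euler: x'=1.825202614+0.028870·-1.152881631=1.791918921, ẋ'=-1.152881631+0.028870·-10.761801444=-1.463574839
       θ'=0.175153773+0.028870·-0.140504567=0.171097406, θ̇'=-0.140504567+0.028870·20.718464043=0.457637490

(1.791918921, -1.463574839, 0.171097406, 0.457637490)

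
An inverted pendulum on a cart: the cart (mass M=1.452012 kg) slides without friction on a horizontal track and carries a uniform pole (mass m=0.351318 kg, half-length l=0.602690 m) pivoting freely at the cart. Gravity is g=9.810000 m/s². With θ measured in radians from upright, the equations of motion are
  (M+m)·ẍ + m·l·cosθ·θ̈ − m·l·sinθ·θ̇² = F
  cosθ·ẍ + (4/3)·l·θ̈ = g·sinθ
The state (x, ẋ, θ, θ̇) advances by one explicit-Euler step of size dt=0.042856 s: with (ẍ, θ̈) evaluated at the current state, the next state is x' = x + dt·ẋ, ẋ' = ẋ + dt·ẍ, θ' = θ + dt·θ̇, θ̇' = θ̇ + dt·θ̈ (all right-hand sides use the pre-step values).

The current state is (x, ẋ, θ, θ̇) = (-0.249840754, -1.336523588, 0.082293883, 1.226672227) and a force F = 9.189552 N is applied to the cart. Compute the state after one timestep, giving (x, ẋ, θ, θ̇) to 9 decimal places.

sinθ=0.082201028, cosθ=0.996615769
temp = (F + m·l·θ̇²·sinθ)/(M+m) = (9.189552 + 0.026189590)/1.803330 = 5.110402195
θ̈ = (g·sinθ − cosθ·temp)/(l·(4/3 − m·cos²θ/(M+m))) = -6.240067098
ẍ = temp − m·l·θ̈·cosθ/(M+m) = 5.840592721
Euler: x'=-0.249840754+0.042856·-1.336523588=-0.307118809, ẋ'=-1.336523588+0.042856·5.840592721=-1.086219146
       θ'=0.082293883+0.042856·1.226672227=0.134864148, θ̇'=1.226672227+0.042856·-6.240067098=0.959247911

(-0.307118809, -1.086219146, 0.134864148, 0.959247911)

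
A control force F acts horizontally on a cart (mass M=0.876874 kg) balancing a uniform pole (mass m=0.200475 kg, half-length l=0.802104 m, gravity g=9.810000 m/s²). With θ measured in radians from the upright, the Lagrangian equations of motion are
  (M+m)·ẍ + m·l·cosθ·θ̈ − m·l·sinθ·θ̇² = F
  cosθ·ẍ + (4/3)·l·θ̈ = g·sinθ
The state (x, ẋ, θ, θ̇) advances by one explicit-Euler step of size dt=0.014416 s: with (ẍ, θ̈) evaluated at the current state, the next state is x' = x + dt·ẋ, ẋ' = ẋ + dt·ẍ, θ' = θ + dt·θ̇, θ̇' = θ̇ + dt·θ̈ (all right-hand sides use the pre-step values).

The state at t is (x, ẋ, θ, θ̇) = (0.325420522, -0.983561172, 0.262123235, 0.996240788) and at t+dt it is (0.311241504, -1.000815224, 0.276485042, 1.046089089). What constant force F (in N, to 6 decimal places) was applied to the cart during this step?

ẍ = (ẋ'−ẋ)/dt = (-1.000815224−-0.983561172)/0.014416 = -1.196868
θ̈ = (θ̇'−θ̇)/dt = (1.046089089−0.996240788)/0.014416 = 3.457845
sinθ=0.259132, cosθ=0.965842
F = (M+m)·ẍ + m·l·cosθ·θ̈ − m·l·sinθ·θ̇² = -1.289445 + 0.537035 − 0.041356 = -0.793766

F = -0.793766 N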